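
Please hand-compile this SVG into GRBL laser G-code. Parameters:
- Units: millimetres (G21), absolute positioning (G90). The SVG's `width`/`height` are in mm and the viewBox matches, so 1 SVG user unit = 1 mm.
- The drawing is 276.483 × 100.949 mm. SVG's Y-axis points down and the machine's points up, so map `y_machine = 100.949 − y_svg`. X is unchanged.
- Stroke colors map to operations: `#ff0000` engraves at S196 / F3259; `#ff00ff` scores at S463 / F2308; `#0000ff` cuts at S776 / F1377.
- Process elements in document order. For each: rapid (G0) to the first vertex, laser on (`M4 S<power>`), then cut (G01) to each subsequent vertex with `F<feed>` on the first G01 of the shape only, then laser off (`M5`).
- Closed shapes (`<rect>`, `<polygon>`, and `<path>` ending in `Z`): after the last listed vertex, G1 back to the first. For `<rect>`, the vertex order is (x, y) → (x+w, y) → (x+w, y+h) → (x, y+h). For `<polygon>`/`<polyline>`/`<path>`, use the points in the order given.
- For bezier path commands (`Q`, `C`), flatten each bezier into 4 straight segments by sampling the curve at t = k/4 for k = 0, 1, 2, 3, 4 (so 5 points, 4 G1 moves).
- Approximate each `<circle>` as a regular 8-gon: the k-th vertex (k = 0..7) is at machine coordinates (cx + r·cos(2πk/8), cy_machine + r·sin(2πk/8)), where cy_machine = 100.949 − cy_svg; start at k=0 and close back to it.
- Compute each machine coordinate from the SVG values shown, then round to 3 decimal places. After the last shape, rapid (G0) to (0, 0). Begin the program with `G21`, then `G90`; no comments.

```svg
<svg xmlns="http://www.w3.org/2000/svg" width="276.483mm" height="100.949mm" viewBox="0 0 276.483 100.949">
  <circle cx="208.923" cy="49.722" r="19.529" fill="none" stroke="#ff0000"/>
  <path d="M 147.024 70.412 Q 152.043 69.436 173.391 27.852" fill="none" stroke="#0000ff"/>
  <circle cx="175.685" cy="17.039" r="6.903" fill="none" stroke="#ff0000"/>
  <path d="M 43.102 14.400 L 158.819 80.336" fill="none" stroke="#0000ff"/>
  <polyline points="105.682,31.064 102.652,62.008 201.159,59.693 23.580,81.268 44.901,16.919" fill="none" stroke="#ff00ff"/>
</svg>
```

G21
G90
G0 X228.452 Y51.227
M4 S196
G01 X222.732 Y65.036 F3259
G01 X208.923 Y70.756
G01 X195.114 Y65.036
G01 X189.394 Y51.227
G01 X195.114 Y37.418
G01 X208.923 Y31.698
G01 X222.732 Y37.418
G01 X228.452 Y51.227
M5
G0 X147.024 Y30.537
M4 S776
G01 X150.554 Y33.563 F1377
G01 X156.125 Y41.665
G01 X163.738 Y54.843
G01 X173.391 Y73.097
M5
G0 X182.588 Y83.910
M4 S196
G01 X180.566 Y88.791 F3259
G01 X175.685 Y90.813
G01 X170.804 Y88.791
G01 X168.782 Y83.910
G01 X170.804 Y79.029
G01 X175.685 Y77.007
G01 X180.566 Y79.029
G01 X182.588 Y83.910
M5
G0 X43.102 Y86.549
M4 S776
G01 X158.819 Y20.613 F1377
M5
G0 X105.682 Y69.885
M4 S463
G01 X102.652 Y38.941 F2308
G01 X201.159 Y41.256
G01 X23.580 Y19.681
G01 X44.901 Y84.030
M5
G0 X0.000 Y0.000

1 u = 1 mm; y_m = 100.949 − y.

[1] `<circle>` circle, #ff0000→engrave S196 F3259: (228.452,51.227) → (222.732,65.036) → (208.923,70.756) → (195.114,65.036) → (189.394,51.227) → (195.114,37.418) → (208.923,31.698) → (222.732,37.418) → (228.452,51.227) (closed)

[2] `<path>` quadratic bezier, #0000ff→cut S776 F1377: (147.024,30.537) → (150.554,33.563) → (156.125,41.665) → (163.738,54.843) → (173.391,73.097)

[3] `<circle>` circle, #ff0000→engrave S196 F3259: (182.588,83.910) → (180.566,88.791) → (175.685,90.813) → (170.804,88.791) → (168.782,83.910) → (170.804,79.029) → (175.685,77.007) → (180.566,79.029) → (182.588,83.910) (closed)

[4] `<path>` line segment, #0000ff→cut S776 F1377: (43.102,86.549) → (158.819,20.613)

[5] `<polyline>` open polyline, #ff00ff→score S463 F2308: (105.682,69.885) → (102.652,38.941) → (201.159,41.256) → (23.580,19.681) → (44.901,84.030)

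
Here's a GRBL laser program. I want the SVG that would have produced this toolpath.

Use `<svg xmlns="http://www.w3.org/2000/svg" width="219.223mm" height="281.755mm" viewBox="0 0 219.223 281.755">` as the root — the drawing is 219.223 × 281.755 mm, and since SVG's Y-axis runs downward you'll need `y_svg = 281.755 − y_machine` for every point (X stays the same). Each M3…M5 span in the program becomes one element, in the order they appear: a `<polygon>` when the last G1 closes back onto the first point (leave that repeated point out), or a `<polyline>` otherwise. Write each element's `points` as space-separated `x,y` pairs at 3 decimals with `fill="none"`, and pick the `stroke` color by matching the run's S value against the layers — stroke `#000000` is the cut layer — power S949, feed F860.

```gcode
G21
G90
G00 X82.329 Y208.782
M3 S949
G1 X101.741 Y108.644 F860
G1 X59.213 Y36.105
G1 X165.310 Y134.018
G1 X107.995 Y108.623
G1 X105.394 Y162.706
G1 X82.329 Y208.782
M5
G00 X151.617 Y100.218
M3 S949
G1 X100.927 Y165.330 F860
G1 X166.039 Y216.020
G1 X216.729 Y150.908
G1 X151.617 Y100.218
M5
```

<svg xmlns="http://www.w3.org/2000/svg" width="219.223mm" height="281.755mm" viewBox="0 0 219.223 281.755">
  <polygon points="82.329,72.973 101.741,173.111 59.213,245.650 165.310,147.737 107.995,173.132 105.394,119.049" fill="none" stroke="#000000"/>
  <polygon points="151.617,181.537 100.927,116.425 166.039,65.735 216.729,130.847" fill="none" stroke="#000000"/>
</svg>

Each laser-on run becomes one SVG element. Flip Y back into SVG space with y_svg = 281.755 − y_machine. Every run uses S949, so all elements get stroke `#000000` (cut).

Run 1: The run returns to its start, so emit a `<polygon>` with points (Y-flipped): 82.329,72.973 101.741,173.111 59.213,245.650 165.310,147.737 107.995,173.132 105.394,119.049.

Run 2: The run returns to its start, so emit a `<polygon>` with points (Y-flipped): 151.617,181.537 100.927,116.425 166.039,65.735 216.729,130.847.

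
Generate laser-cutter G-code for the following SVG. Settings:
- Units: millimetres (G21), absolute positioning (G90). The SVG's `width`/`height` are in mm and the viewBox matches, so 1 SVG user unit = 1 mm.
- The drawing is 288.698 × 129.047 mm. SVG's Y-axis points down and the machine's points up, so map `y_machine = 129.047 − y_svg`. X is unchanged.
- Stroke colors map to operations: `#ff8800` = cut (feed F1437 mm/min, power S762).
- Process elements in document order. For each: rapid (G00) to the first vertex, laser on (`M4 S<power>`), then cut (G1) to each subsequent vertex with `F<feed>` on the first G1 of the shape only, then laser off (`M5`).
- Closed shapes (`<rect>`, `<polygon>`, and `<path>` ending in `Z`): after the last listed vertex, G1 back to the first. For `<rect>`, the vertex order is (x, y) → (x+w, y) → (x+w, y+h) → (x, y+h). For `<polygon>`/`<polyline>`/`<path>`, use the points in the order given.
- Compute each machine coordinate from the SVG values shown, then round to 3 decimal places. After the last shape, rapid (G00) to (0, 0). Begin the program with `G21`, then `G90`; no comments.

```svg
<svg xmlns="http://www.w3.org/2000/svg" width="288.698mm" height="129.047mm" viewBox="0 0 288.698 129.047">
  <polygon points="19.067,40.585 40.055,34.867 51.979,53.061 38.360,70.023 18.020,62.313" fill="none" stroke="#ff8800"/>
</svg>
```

G21
G90
G00 X19.067 Y88.462
M4 S762
G1 X40.055 Y94.180 F1437
G1 X51.979 Y75.986
G1 X38.360 Y59.024
G1 X18.020 Y66.734
G1 X19.067 Y88.462
M5
G00 X0.000 Y0.000

Since the viewBox matches the mm dimensions, user units are millimetres directly. The only transform is the Y-flip y_m = 129.047 − y_svg.

Shape 1 is a regular polygon drawn with `<polygon>`. Its stroke #ff8800 means cut at S762, F1437. After flipping Y the toolpath is (19.067,88.462) → (40.055,94.180) → (51.979,75.986) → (38.360,59.024) → (18.020,66.734) → (19.067,88.462), returning to the start.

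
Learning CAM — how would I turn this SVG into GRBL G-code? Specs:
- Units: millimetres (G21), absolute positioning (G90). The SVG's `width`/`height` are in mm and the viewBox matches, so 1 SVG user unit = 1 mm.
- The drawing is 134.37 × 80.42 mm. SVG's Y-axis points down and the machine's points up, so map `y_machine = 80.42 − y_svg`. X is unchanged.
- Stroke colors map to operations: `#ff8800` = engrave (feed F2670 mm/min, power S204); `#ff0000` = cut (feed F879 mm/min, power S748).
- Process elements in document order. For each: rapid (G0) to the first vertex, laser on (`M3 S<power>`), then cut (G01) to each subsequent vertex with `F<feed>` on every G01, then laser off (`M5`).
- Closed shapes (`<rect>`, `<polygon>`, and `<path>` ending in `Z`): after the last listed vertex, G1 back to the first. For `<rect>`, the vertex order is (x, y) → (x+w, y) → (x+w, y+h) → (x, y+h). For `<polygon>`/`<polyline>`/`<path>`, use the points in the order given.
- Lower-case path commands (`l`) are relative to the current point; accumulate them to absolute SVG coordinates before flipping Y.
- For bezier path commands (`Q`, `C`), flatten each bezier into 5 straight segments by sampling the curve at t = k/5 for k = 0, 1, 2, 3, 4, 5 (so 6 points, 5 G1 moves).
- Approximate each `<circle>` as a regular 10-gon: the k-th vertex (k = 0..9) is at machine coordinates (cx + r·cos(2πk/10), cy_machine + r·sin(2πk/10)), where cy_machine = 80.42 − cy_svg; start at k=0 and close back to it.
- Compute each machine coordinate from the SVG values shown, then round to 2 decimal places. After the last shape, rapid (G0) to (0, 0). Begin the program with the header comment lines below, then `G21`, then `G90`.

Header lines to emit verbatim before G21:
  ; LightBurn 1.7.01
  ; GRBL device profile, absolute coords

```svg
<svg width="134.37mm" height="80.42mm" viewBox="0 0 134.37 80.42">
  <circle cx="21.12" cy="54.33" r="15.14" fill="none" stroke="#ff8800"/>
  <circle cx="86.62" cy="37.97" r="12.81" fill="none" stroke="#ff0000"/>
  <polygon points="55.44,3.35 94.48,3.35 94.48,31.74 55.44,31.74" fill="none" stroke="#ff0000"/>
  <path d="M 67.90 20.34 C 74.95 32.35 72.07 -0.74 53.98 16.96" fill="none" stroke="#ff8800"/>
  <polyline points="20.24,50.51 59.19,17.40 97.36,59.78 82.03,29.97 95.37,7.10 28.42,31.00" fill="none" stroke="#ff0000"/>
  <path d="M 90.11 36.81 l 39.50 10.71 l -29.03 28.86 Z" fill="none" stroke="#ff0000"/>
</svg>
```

; LightBurn 1.7.01
; GRBL device profile, absolute coords
G21
G90
G0 X36.26 Y26.09
M3 S204
G01 X33.37 Y34.99 F2670
G01 X25.80 Y40.49 F2670
G01 X16.44 Y40.49 F2670
G01 X8.87 Y34.99 F2670
G01 X5.98 Y26.09 F2670
G01 X8.87 Y17.19 F2670
G01 X16.44 Y11.69 F2670
G01 X25.80 Y11.69 F2670
G01 X33.37 Y17.19 F2670
G01 X36.26 Y26.09 F2670
M5
G0 X99.43 Y42.45
M3 S748
G01 X96.98 Y49.98 F879
G01 X90.58 Y54.63 F879
G01 X82.66 Y54.63 F879
G01 X76.26 Y49.98 F879
G01 X73.81 Y42.45 F879
G01 X76.26 Y34.92 F879
G01 X82.66 Y30.27 F879
G01 X90.58 Y30.27 F879
G01 X96.98 Y34.92 F879
G01 X99.43 Y42.45 F879
M5
G0 X55.44 Y77.07
M3 S748
G01 X94.48 Y77.07 F879
G01 X94.48 Y48.68 F879
G01 X55.44 Y48.68 F879
G01 X55.44 Y77.07 F879
M5
G0 X67.90 Y60.08
M3 S204
G01 X70.90 Y57.52 F2670
G01 X71.26 Y61.18 F2670
G01 X68.73 Y66.46 F2670
G01 X63.05 Y68.75 F2670
G01 X53.98 Y63.46 F2670
M5
G0 X20.24 Y29.91
M3 S748
G01 X59.19 Y63.02 F879
G01 X97.36 Y20.64 F879
G01 X82.03 Y50.45 F879
G01 X95.37 Y73.32 F879
G01 X28.42 Y49.42 F879
M5
G0 X90.11 Y43.61
M3 S748
G01 X129.61 Y32.90 F879
G01 X100.58 Y4.04 F879
G01 X90.11 Y43.61 F879
M5
G0 X0.00 Y0.00

1 u = 1 mm; y_m = 80.42 − y.

[1] `<circle>` circle, #ff8800→engrave S204 F2670: (36.26,26.09) → (33.37,34.99) → (25.80,40.49) → (16.44,40.49) → (8.87,34.99) → (5.98,26.09) → (8.87,17.19) → (16.44,11.69) → (25.80,11.69) → (33.37,17.19) → (36.26,26.09) (closed)

[2] `<circle>` circle, #ff0000→cut S748 F879: (99.43,42.45) → (96.98,49.98) → (90.58,54.63) → (82.66,54.63) → (76.26,49.98) → (73.81,42.45) → (76.26,34.92) → (82.66,30.27) → (90.58,30.27) → (96.98,34.92) → (99.43,42.45) (closed)

[3] `<polygon>` rectangle, #ff0000→cut S748 F879: (55.44,77.07) → (94.48,77.07) → (94.48,48.68) → (55.44,48.68) → (55.44,77.07) (closed)

[4] `<path>` cubic bezier, #ff8800→engrave S204 F2670: (67.90,60.08) → (70.90,57.52) → (71.26,61.18) → (68.73,66.46) → (63.05,68.75) → (53.98,63.46)

[5] `<polyline>` open polyline, #ff0000→cut S748 F879: (20.24,29.91) → (59.19,63.02) → (97.36,20.64) → (82.03,50.45) → (95.37,73.32) → (28.42,49.42)

[6] `<path>` regular polygon, #ff0000→cut S748 F879: (90.11,43.61) → (129.61,32.90) → (100.58,4.04) → (90.11,43.61) (closed)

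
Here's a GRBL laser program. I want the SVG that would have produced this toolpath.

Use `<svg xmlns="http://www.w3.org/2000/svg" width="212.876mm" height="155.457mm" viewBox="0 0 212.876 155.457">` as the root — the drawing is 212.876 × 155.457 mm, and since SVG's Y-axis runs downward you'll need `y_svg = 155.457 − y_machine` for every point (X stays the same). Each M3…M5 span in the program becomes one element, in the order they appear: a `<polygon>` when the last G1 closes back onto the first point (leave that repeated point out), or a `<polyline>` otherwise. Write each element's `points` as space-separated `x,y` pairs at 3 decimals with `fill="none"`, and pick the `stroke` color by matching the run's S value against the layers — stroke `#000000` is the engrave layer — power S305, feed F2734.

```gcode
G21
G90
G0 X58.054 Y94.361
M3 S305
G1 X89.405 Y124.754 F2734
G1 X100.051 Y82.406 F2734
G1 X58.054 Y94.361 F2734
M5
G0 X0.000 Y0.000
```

Machine Y-up, SVG Y-down with viewBox height 155.457, so y_svg = 155.457 − y_machine; X carries over. Every run uses S305, so all elements get stroke `#000000` (engrave).

Run 1: The run returns to its start, so emit a `<polygon>` with points (Y-flipped): 58.054,61.096 89.405,30.703 100.051,73.051.

<svg xmlns="http://www.w3.org/2000/svg" width="212.876mm" height="155.457mm" viewBox="0 0 212.876 155.457">
  <polygon points="58.054,61.096 89.405,30.703 100.051,73.051" fill="none" stroke="#000000"/>
</svg>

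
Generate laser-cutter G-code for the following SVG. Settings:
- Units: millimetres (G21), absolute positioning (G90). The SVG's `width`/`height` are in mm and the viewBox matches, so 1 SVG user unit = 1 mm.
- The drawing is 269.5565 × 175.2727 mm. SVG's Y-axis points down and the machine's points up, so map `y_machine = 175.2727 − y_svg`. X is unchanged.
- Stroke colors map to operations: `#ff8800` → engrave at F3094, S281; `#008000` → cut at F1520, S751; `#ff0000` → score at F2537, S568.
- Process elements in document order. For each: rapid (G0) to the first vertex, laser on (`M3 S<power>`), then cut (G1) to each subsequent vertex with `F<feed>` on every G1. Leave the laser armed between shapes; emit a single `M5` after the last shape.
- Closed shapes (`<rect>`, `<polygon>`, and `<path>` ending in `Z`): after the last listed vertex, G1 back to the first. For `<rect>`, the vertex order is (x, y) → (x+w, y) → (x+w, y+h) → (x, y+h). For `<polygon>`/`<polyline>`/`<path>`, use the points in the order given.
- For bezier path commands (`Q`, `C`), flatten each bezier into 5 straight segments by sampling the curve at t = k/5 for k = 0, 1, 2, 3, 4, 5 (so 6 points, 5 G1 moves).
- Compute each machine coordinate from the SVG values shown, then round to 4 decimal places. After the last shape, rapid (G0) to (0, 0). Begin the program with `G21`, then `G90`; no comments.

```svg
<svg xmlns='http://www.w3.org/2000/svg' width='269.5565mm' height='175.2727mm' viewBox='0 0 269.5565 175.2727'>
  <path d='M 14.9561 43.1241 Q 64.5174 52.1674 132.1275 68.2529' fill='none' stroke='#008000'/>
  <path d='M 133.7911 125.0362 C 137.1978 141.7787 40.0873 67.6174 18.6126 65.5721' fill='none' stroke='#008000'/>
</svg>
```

G21
G90
G0 X14.9561 Y132.1486
M3 S751
G1 X35.5026 Y128.2496 F1520
G1 X57.4929 Y123.7872 F1520
G1 X80.9272 Y118.7614 F1520
G1 X105.8054 Y113.1723 F1520
G1 X132.1275 Y107.0198 F1520
G0 X133.7911 Y50.2365
M3 S751
G1 X125.1823 Y49.7953 F1520
G1 X100.9047 Y63.3461 F1520
G1 X69.4136 Y83.0638 F1520
G1 X39.1645 Y101.1237 F1520
G1 X18.6126 Y109.7006 F1520
M5
G0 X0.0000 Y0.0000

Since the viewBox matches the mm dimensions, user units are millimetres directly. The only transform is the Y-flip y_m = 175.2727 − y_svg.

Shape 1 is a quadratic bezier drawn with `<path>`. Its stroke #008000 means cut at S751, F1520. After flipping Y the toolpath is (14.9561,132.1486) → (35.5026,128.2496) → (57.4929,123.7872) → (80.9272,118.7614) → (105.8054,113.1723) → (132.1275,107.0198).

Shape 2 is a cubic bezier drawn with `<path>`. Its stroke #008000 means cut at S751, F1520. After flipping Y the toolpath is (133.7911,50.2365) → (125.1823,49.7953) → (100.9047,63.3461) → (69.4136,83.0638) → (39.1645,101.1237) → (18.6126,109.7006).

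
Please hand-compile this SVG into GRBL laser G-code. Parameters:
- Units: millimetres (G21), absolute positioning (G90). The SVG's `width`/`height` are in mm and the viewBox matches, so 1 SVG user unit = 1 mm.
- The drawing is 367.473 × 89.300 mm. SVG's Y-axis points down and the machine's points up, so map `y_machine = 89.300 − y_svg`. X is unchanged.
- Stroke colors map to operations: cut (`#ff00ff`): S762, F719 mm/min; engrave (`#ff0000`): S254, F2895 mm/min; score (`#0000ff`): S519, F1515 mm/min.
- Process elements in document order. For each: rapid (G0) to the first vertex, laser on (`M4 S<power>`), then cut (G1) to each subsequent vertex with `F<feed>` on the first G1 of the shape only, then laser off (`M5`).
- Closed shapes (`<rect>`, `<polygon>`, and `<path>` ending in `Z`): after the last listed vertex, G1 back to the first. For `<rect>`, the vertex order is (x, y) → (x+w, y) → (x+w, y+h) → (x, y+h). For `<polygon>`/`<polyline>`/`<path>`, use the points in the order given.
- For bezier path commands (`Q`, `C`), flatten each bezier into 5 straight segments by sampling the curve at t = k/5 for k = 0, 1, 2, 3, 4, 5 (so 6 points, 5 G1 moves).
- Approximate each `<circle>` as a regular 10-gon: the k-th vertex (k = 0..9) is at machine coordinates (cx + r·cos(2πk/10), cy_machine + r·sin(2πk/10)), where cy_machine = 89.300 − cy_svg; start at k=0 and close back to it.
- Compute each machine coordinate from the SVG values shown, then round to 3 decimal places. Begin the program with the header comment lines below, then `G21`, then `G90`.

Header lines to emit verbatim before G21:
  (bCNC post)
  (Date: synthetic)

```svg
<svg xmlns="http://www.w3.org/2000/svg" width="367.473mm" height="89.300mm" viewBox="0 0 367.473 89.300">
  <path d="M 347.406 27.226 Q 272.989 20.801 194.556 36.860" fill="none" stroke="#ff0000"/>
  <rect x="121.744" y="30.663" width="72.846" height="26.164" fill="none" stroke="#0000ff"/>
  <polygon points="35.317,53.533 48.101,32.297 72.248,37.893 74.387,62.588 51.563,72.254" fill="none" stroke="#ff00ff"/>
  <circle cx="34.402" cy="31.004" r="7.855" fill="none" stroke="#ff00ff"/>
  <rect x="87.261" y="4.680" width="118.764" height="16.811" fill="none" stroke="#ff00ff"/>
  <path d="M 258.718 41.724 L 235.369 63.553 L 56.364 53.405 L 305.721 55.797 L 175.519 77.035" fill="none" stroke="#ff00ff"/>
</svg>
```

1 u = 1 mm; y_m = 89.300 − y.

[1] `<path>` quadratic bezier, #ff0000→engrave S254 F2895: (347.406,62.074) → (317.479,63.745) → (287.230,63.617) → (256.660,61.690) → (225.769,57.964) → (194.556,52.440)

[2] `<rect>` rectangle, #0000ff→score S519 F1515: (121.744,58.637) → (194.590,58.637) → (194.590,32.473) → (121.744,32.473) → (121.744,58.637) (closed)

[3] `<polygon>` regular polygon, #ff00ff→cut S762 F719: (35.317,35.767) → (48.101,57.003) → (72.248,51.407) → (74.387,26.712) → (51.563,17.046) → (35.317,35.767) (closed)

[4] `<circle>` circle, #ff00ff→cut S762 F719: (42.257,58.296) → (40.757,62.913) → (36.829,65.767) → (31.975,65.767) → (28.047,62.913) → (26.547,58.296) → (28.047,53.679) → (31.975,50.825) → (36.829,50.825) → (40.757,53.679) → (42.257,58.296) (closed)

[5] `<rect>` rectangle, #ff00ff→cut S762 F719: (87.261,84.620) → (206.025,84.620) → (206.025,67.809) → (87.261,67.809) → (87.261,84.620) (closed)

[6] `<path>` open polyline, #ff00ff→cut S762 F719: (258.718,47.576) → (235.369,25.747) → (56.364,35.895) → (305.721,33.503) → (175.519,12.265)

(bCNC post)
(Date: synthetic)
G21
G90
G0 X347.406 Y62.074
M4 S254
G1 X317.479 Y63.745 F2895
G1 X287.230 Y63.617
G1 X256.660 Y61.690
G1 X225.769 Y57.964
G1 X194.556 Y52.440
M5
G0 X121.744 Y58.637
M4 S519
G1 X194.590 Y58.637 F1515
G1 X194.590 Y32.473
G1 X121.744 Y32.473
G1 X121.744 Y58.637
M5
G0 X35.317 Y35.767
M4 S762
G1 X48.101 Y57.003 F719
G1 X72.248 Y51.407
G1 X74.387 Y26.712
G1 X51.563 Y17.046
G1 X35.317 Y35.767
M5
G0 X42.257 Y58.296
M4 S762
G1 X40.757 Y62.913 F719
G1 X36.829 Y65.767
G1 X31.975 Y65.767
G1 X28.047 Y62.913
G1 X26.547 Y58.296
G1 X28.047 Y53.679
G1 X31.975 Y50.825
G1 X36.829 Y50.825
G1 X40.757 Y53.679
G1 X42.257 Y58.296
M5
G0 X87.261 Y84.620
M4 S762
G1 X206.025 Y84.620 F719
G1 X206.025 Y67.809
G1 X87.261 Y67.809
G1 X87.261 Y84.620
M5
G0 X258.718 Y47.576
M4 S762
G1 X235.369 Y25.747 F719
G1 X56.364 Y35.895
G1 X305.721 Y33.503
G1 X175.519 Y12.265
M5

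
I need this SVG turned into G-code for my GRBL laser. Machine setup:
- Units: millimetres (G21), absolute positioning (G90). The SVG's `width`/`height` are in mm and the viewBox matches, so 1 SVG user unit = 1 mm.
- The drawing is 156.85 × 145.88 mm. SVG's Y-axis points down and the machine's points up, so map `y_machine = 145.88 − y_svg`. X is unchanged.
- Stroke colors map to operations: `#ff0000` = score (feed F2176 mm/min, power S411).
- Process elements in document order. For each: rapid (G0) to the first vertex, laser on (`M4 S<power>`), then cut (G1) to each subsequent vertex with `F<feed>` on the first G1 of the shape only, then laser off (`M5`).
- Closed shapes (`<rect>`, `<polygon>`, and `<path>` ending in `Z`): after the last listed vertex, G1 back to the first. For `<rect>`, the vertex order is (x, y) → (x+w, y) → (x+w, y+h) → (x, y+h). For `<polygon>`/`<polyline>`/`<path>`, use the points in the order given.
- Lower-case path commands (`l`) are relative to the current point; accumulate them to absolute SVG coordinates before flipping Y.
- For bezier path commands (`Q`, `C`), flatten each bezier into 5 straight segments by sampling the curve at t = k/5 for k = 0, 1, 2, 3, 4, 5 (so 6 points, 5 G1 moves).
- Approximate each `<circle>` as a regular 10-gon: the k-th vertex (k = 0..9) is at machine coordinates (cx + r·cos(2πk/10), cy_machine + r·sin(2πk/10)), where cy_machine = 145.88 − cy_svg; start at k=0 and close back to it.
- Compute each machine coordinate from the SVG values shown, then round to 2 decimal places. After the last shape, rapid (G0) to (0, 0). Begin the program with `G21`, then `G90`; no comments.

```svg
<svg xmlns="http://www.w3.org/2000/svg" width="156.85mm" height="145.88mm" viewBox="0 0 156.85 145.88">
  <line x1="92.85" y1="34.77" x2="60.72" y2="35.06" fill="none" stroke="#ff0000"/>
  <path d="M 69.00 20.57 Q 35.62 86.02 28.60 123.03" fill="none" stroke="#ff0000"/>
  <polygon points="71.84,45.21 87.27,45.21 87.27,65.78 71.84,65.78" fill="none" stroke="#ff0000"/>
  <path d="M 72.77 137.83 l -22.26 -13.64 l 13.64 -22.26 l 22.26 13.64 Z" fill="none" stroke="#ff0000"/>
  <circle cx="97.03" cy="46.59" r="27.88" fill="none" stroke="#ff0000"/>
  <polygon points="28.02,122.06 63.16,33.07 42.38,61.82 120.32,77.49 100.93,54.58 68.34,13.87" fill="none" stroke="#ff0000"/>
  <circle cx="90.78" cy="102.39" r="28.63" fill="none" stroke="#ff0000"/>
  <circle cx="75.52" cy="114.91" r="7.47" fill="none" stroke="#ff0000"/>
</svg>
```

G21
G90
G0 X92.85 Y111.11
M4 S411
G1 X60.72 Y110.82 F2176
M5
G0 X69.00 Y125.31
M4 S411
G1 X56.70 Y100.27 F2176
G1 X46.51 Y77.50
G1 X38.43 Y57.01
G1 X32.46 Y38.79
G1 X28.60 Y22.85
M5
G0 X71.84 Y100.67
M4 S411
G1 X87.27 Y100.67 F2176
G1 X87.27 Y80.10
G1 X71.84 Y80.10
G1 X71.84 Y100.67
M5
G0 X72.77 Y8.05
M4 S411
G1 X50.51 Y21.69 F2176
G1 X64.15 Y43.95
G1 X86.41 Y30.31
G1 X72.77 Y8.05
M5
G0 X124.91 Y99.29
M4 S411
G1 X119.59 Y115.68 F2176
G1 X105.65 Y125.81
G1 X88.41 Y125.81
G1 X74.47 Y115.68
G1 X69.15 Y99.29
G1 X74.47 Y82.90
G1 X88.41 Y72.77
G1 X105.65 Y72.77
G1 X119.59 Y82.90
G1 X124.91 Y99.29
M5
G0 X28.02 Y23.82
M4 S411
G1 X63.16 Y112.81 F2176
G1 X42.38 Y84.06
G1 X120.32 Y68.39
G1 X100.93 Y91.30
G1 X68.34 Y132.01
G1 X28.02 Y23.82
M5
G0 X119.41 Y43.49
M4 S411
G1 X113.94 Y60.32 F2176
G1 X99.63 Y70.72
G1 X81.93 Y70.72
G1 X67.62 Y60.32
G1 X62.15 Y43.49
G1 X67.62 Y26.66
G1 X81.93 Y16.26
G1 X99.63 Y16.26
G1 X113.94 Y26.66
G1 X119.41 Y43.49
M5
G0 X82.99 Y30.97
M4 S411
G1 X81.56 Y35.36 F2176
G1 X77.83 Y38.07
G1 X73.21 Y38.07
G1 X69.48 Y35.36
G1 X68.05 Y30.97
G1 X69.48 Y26.58
G1 X73.21 Y23.87
G1 X77.83 Y23.87
G1 X81.56 Y26.58
G1 X82.99 Y30.97
M5
G0 X0.00 Y0.00

Since the viewBox matches the mm dimensions, user units are millimetres directly. The only transform is the Y-flip y_m = 145.88 − y_svg.

Shape 1 is a line segment drawn with `<line>`. Its stroke #ff0000 means score at S411, F2176. After flipping Y the toolpath is (92.85,111.11) → (60.72,110.82).

Shape 2 is a quadratic bezier drawn with `<path>`. Its stroke #ff0000 means score at S411, F2176. After flipping Y the toolpath is (69.00,125.31) → (56.70,100.27) → (46.51,77.50) → (38.43,57.01) → (32.46,38.79) → (28.60,22.85).

Shape 3 is a rectangle drawn with `<polygon>`. Its stroke #ff0000 means score at S411, F2176. After flipping Y the toolpath is (71.84,100.67) → (87.27,100.67) → (87.27,80.10) → (71.84,80.10) → (71.84,100.67), returning to the start.

Shape 4 is a regular polygon drawn with `<path>`. Its stroke #ff0000 means score at S411, F2176. After flipping Y the toolpath is (72.77,8.05) → (50.51,21.69) → (64.15,43.95) → (86.41,30.31) → (72.77,8.05), returning to the start.

Shape 5 is a circle drawn with `<circle>`. Its stroke #ff0000 means score at S411, F2176. After flipping Y the toolpath is (124.91,99.29) → (119.59,115.68) → (105.65,125.81) → (88.41,125.81) → (74.47,115.68) → (69.15,99.29) → (74.47,82.90) → (88.41,72.77) → (105.65,72.77) → (119.59,82.90) → (124.91,99.29), returning to the start.

Shape 6 is a closed polygon drawn with `<polygon>`. Its stroke #ff0000 means score at S411, F2176. After flipping Y the toolpath is (28.02,23.82) → (63.16,112.81) → (42.38,84.06) → (120.32,68.39) → (100.93,91.30) → (68.34,132.01) → (28.02,23.82), returning to the start.

Shape 7 is a circle drawn with `<circle>`. Its stroke #ff0000 means score at S411, F2176. After flipping Y the toolpath is (119.41,43.49) → (113.94,60.32) → (99.63,70.72) → (81.93,70.72) → (67.62,60.32) → (62.15,43.49) → (67.62,26.66) → (81.93,16.26) → (99.63,16.26) → (113.94,26.66) → (119.41,43.49), returning to the start.

Shape 8 is a circle drawn with `<circle>`. Its stroke #ff0000 means score at S411, F2176. After flipping Y the toolpath is (82.99,30.97) → (81.56,35.36) → (77.83,38.07) → (73.21,38.07) → (69.48,35.36) → (68.05,30.97) → (69.48,26.58) → (73.21,23.87) → (77.83,23.87) → (81.56,26.58) → (82.99,30.97), returning to the start.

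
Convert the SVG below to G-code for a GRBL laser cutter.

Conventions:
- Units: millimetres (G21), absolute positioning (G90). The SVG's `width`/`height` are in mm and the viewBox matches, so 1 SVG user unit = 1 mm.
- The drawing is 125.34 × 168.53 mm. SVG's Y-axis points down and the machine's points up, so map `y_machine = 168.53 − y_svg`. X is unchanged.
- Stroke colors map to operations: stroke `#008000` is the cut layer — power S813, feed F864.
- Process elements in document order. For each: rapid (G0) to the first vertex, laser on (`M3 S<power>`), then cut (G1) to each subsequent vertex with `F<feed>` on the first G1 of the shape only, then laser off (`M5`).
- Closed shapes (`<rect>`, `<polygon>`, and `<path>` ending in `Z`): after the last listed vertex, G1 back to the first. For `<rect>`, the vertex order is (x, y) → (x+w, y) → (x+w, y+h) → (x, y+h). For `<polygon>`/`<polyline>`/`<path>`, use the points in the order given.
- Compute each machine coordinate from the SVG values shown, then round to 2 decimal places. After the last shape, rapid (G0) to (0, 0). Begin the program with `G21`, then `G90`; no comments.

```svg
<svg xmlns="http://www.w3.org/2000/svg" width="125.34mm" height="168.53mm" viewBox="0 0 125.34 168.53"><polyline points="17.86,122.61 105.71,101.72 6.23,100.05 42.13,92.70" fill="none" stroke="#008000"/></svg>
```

G21
G90
G0 X17.86 Y45.92
M3 S813
G1 X105.71 Y66.81 F864
G1 X6.23 Y68.48
G1 X42.13 Y75.83
M5
G0 X0.00 Y0.00

Since the viewBox matches the mm dimensions, user units are millimetres directly. The only transform is the Y-flip y_m = 168.53 − y_svg.

Shape 1 is a open polyline drawn with `<polyline>`. Its stroke #008000 means cut at S813, F864. After flipping Y the toolpath is (17.86,45.92) → (105.71,66.81) → (6.23,68.48) → (42.13,75.83).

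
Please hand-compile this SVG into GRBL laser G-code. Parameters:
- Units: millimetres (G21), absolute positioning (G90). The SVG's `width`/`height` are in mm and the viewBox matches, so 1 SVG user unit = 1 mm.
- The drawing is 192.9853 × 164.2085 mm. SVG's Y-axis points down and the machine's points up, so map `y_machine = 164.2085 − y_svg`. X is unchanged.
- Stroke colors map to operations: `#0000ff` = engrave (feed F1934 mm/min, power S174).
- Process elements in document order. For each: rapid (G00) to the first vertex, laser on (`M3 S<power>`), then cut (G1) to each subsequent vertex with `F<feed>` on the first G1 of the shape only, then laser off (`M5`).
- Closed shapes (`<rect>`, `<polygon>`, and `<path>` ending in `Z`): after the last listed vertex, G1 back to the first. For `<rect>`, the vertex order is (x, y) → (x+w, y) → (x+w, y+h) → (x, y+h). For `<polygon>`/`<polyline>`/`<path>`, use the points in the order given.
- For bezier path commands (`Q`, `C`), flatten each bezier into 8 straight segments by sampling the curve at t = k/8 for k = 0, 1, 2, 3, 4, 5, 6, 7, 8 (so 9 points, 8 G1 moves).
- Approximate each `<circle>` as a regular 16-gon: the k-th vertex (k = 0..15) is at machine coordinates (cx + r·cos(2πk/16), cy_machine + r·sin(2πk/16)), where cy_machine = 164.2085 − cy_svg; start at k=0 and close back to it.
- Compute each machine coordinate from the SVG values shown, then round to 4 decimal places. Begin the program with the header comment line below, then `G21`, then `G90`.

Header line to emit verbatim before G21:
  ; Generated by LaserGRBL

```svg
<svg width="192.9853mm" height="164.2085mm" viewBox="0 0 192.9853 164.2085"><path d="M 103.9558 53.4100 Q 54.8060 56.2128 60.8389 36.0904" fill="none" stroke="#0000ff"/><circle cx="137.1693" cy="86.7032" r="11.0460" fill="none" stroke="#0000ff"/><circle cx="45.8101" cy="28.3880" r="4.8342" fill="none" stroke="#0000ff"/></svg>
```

1 u = 1 mm; y_m = 164.2085 − y.

[1] `<path>` quadratic bezier, #0000ff→engrave S174 F1934: (103.9558,110.7985) → (92.5306,110.4560) → (82.8298,110.8299) → (74.8535,111.9203) → (68.6017,113.7270) → (64.0743,116.2502) → (61.2714,119.4897) → (60.1929,123.4457) → (60.8389,128.1181)

[2] `<circle>` circle, #0000ff→engrave S174 F1934: (148.2153,77.5053) → (147.3745,81.7324) → (144.9800,85.3160) → (141.3964,87.7105) → (137.1693,88.5513) → (132.9422,87.7105) → (129.3586,85.3160) → (126.9641,81.7324) → (126.1233,77.5053) → (126.9641,73.2782) → (129.3586,69.6946) → (132.9422,67.3001) → (137.1693,66.4593) → (141.3964,67.3001) → (144.9800,69.6946) → (147.3745,73.2782) → (148.2153,77.5053) (closed)

[3] `<circle>` circle, #0000ff→engrave S174 F1934: (50.6443,135.8205) → (50.2763,137.6705) → (49.2284,139.2388) → (47.6601,140.2867) → (45.8101,140.6547) → (43.9601,140.2867) → (42.3918,139.2388) → (41.3439,137.6705) → (40.9759,135.8205) → (41.3439,133.9705) → (42.3918,132.4022) → (43.9601,131.3543) → (45.8101,130.9863) → (47.6601,131.3543) → (49.2284,132.4022) → (50.2763,133.9705) → (50.6443,135.8205) (closed)

; Generated by LaserGRBL
G21
G90
G00 X103.9558 Y110.7985
M3 S174
G1 X92.5306 Y110.4560 F1934
G1 X82.8298 Y110.8299
G1 X74.8535 Y111.9203
G1 X68.6017 Y113.7270
G1 X64.0743 Y116.2502
G1 X61.2714 Y119.4897
G1 X60.1929 Y123.4457
G1 X60.8389 Y128.1181
M5
G00 X148.2153 Y77.5053
M3 S174
G1 X147.3745 Y81.7324 F1934
G1 X144.9800 Y85.3160
G1 X141.3964 Y87.7105
G1 X137.1693 Y88.5513
G1 X132.9422 Y87.7105
G1 X129.3586 Y85.3160
G1 X126.9641 Y81.7324
G1 X126.1233 Y77.5053
G1 X126.9641 Y73.2782
G1 X129.3586 Y69.6946
G1 X132.9422 Y67.3001
G1 X137.1693 Y66.4593
G1 X141.3964 Y67.3001
G1 X144.9800 Y69.6946
G1 X147.3745 Y73.2782
G1 X148.2153 Y77.5053
M5
G00 X50.6443 Y135.8205
M3 S174
G1 X50.2763 Y137.6705 F1934
G1 X49.2284 Y139.2388
G1 X47.6601 Y140.2867
G1 X45.8101 Y140.6547
G1 X43.9601 Y140.2867
G1 X42.3918 Y139.2388
G1 X41.3439 Y137.6705
G1 X40.9759 Y135.8205
G1 X41.3439 Y133.9705
G1 X42.3918 Y132.4022
G1 X43.9601 Y131.3543
G1 X45.8101 Y130.9863
G1 X47.6601 Y131.3543
G1 X49.2284 Y132.4022
G1 X50.2763 Y133.9705
G1 X50.6443 Y135.8205
M5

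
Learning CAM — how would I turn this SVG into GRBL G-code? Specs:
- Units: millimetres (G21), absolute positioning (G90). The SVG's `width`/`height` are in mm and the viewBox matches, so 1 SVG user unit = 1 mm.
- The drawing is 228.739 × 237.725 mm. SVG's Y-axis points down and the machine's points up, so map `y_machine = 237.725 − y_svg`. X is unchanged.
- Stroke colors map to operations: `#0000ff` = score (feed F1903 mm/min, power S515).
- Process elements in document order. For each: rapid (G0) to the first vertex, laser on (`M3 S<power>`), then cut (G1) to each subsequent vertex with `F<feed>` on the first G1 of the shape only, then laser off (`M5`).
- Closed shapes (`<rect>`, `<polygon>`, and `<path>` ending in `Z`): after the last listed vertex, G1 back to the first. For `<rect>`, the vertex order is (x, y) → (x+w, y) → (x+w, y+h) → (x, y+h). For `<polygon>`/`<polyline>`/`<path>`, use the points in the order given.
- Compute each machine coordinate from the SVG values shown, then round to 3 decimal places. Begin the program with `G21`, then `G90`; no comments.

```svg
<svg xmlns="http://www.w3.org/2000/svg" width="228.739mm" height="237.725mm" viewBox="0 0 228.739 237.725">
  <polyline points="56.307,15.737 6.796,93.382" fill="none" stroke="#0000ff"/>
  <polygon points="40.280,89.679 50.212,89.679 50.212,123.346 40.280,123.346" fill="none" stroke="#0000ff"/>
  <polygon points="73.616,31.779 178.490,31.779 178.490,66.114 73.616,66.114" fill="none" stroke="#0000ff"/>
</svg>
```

G21
G90
G0 X56.307 Y221.988
M3 S515
G1 X6.796 Y144.343 F1903
M5
G0 X40.280 Y148.046
M3 S515
G1 X50.212 Y148.046 F1903
G1 X50.212 Y114.379
G1 X40.280 Y114.379
G1 X40.280 Y148.046
M5
G0 X73.616 Y205.946
M3 S515
G1 X178.490 Y205.946 F1903
G1 X178.490 Y171.611
G1 X73.616 Y171.611
G1 X73.616 Y205.946
M5

Since the viewBox matches the mm dimensions, user units are millimetres directly. The only transform is the Y-flip y_m = 237.725 − y_svg.

Shape 1 is a line segment drawn with `<polyline>`. Its stroke #0000ff means score at S515, F1903. After flipping Y the toolpath is (56.307,221.988) → (6.796,144.343).

Shape 2 is a rectangle drawn with `<polygon>`. Its stroke #0000ff means score at S515, F1903. After flipping Y the toolpath is (40.280,148.046) → (50.212,148.046) → (50.212,114.379) → (40.280,114.379) → (40.280,148.046), returning to the start.

Shape 3 is a rectangle drawn with `<polygon>`. Its stroke #0000ff means score at S515, F1903. After flipping Y the toolpath is (73.616,205.946) → (178.490,205.946) → (178.490,171.611) → (73.616,171.611) → (73.616,205.946), returning to the start.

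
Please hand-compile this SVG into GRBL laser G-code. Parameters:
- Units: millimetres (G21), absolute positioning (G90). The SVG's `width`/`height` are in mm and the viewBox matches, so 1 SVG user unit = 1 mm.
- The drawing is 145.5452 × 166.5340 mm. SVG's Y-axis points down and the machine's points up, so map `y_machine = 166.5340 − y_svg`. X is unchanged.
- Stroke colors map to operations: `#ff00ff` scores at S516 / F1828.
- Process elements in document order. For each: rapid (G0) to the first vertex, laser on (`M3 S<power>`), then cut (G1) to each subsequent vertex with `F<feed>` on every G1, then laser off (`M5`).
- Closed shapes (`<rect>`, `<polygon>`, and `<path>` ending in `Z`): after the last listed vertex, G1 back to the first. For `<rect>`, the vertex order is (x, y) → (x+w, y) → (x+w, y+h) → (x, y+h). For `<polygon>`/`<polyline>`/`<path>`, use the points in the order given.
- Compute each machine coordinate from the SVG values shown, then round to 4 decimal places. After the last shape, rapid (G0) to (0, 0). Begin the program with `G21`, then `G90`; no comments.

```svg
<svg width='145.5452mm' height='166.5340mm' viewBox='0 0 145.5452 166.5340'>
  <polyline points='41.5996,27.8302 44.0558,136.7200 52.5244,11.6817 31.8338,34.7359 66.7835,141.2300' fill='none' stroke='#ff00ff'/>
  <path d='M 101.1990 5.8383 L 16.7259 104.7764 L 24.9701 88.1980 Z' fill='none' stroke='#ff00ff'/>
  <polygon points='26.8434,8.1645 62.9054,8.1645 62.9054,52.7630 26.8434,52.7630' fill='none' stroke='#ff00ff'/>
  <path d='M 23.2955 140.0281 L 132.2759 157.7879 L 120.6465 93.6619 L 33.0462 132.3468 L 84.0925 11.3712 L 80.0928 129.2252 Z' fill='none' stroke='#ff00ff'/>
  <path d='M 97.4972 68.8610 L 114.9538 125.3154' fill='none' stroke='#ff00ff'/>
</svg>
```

Since the viewBox matches the mm dimensions, user units are millimetres directly. The only transform is the Y-flip y_m = 166.5340 − y_svg.

Shape 1 is a open polyline drawn with `<polyline>`. Its stroke #ff00ff means score at S516, F1828. After flipping Y the toolpath is (41.5996,138.7038) → (44.0558,29.8140) → (52.5244,154.8523) → (31.8338,131.7981) → (66.7835,25.3040).

Shape 2 is a closed polygon drawn with `<path>`. Its stroke #ff00ff means score at S516, F1828. After flipping Y the toolpath is (101.1990,160.6957) → (16.7259,61.7576) → (24.9701,78.3360) → (101.1990,160.6957), returning to the start.

Shape 3 is a rectangle drawn with `<polygon>`. Its stroke #ff00ff means score at S516, F1828. After flipping Y the toolpath is (26.8434,158.3695) → (62.9054,158.3695) → (62.9054,113.7710) → (26.8434,113.7710) → (26.8434,158.3695), returning to the start.

Shape 4 is a closed polygon drawn with `<path>`. Its stroke #ff00ff means score at S516, F1828. After flipping Y the toolpath is (23.2955,26.5059) → (132.2759,8.7461) → (120.6465,72.8721) → (33.0462,34.1872) → (84.0925,155.1628) → (80.0928,37.3088) → (23.2955,26.5059), returning to the start.

Shape 5 is a line segment drawn with `<path>`. Its stroke #ff00ff means score at S516, F1828. After flipping Y the toolpath is (97.4972,97.6730) → (114.9538,41.2186).

G21
G90
G0 X41.5996 Y138.7038
M3 S516
G1 X44.0558 Y29.8140 F1828
G1 X52.5244 Y154.8523 F1828
G1 X31.8338 Y131.7981 F1828
G1 X66.7835 Y25.3040 F1828
M5
G0 X101.1990 Y160.6957
M3 S516
G1 X16.7259 Y61.7576 F1828
G1 X24.9701 Y78.3360 F1828
G1 X101.1990 Y160.6957 F1828
M5
G0 X26.8434 Y158.3695
M3 S516
G1 X62.9054 Y158.3695 F1828
G1 X62.9054 Y113.7710 F1828
G1 X26.8434 Y113.7710 F1828
G1 X26.8434 Y158.3695 F1828
M5
G0 X23.2955 Y26.5059
M3 S516
G1 X132.2759 Y8.7461 F1828
G1 X120.6465 Y72.8721 F1828
G1 X33.0462 Y34.1872 F1828
G1 X84.0925 Y155.1628 F1828
G1 X80.0928 Y37.3088 F1828
G1 X23.2955 Y26.5059 F1828
M5
G0 X97.4972 Y97.6730
M3 S516
G1 X114.9538 Y41.2186 F1828
M5
G0 X0.0000 Y0.0000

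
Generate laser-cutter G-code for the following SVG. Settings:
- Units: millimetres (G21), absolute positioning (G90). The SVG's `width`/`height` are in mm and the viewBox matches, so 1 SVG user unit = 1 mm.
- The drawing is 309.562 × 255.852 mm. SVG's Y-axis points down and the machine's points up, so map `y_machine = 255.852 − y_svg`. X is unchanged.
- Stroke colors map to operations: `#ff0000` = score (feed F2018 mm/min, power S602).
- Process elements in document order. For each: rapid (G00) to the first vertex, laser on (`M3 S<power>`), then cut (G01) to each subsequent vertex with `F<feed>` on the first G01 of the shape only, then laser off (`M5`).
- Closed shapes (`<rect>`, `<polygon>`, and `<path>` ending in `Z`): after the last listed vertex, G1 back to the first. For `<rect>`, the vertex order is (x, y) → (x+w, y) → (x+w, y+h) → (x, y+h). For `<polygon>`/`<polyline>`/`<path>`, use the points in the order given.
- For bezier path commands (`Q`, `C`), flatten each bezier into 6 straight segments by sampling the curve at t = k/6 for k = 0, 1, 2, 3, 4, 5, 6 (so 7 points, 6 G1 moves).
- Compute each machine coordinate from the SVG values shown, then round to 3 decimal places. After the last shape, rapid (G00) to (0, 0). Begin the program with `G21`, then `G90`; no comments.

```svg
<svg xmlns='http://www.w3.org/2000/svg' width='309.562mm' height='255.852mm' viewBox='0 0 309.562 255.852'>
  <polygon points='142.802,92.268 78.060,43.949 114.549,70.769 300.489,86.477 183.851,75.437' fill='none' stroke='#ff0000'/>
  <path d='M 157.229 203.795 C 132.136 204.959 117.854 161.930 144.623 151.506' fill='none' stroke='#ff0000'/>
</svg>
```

G21
G90
G00 X142.802 Y163.584
M3 S602
G01 X78.060 Y211.903 F2018
G01 X114.549 Y185.083
G01 X300.489 Y169.375
G01 X183.851 Y180.415
G01 X142.802 Y163.584
M5
G00 X157.229 Y52.057
M3 S602
G01 X145.723 Y54.802 F2018
G01 X136.860 Y62.780
G01 X131.478 Y73.856
G01 X130.418 Y85.898
G01 X134.519 Y96.772
G01 X144.623 Y104.346
M5
G00 X0.000 Y0.000

1 u = 1 mm; y_m = 255.852 − y.

[1] `<polygon>` closed polygon, #ff0000→score S602 F2018: (142.802,163.584) → (78.060,211.903) → (114.549,185.083) → (300.489,169.375) → (183.851,180.415) → (142.802,163.584) (closed)

[2] `<path>` cubic bezier, #ff0000→score S602 F2018: (157.229,52.057) → (145.723,54.802) → (136.860,62.780) → (131.478,73.856) → (130.418,85.898) → (134.519,96.772) → (144.623,104.346)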